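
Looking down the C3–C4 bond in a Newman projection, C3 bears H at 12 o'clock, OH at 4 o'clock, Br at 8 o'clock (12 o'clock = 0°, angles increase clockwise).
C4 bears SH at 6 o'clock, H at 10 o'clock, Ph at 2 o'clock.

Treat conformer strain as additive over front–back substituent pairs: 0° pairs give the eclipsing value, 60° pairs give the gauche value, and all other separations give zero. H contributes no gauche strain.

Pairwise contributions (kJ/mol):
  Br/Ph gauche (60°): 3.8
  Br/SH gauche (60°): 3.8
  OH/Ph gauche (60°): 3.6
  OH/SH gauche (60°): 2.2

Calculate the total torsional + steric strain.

9.6 kJ/mol

This conformer (staggered): OH(120°)/SH(180°) gauche 2.2; OH(120°)/Ph(60°) gauche 3.6; Br(240°)/SH(180°) gauche 3.8 → 9.6 kJ/mol.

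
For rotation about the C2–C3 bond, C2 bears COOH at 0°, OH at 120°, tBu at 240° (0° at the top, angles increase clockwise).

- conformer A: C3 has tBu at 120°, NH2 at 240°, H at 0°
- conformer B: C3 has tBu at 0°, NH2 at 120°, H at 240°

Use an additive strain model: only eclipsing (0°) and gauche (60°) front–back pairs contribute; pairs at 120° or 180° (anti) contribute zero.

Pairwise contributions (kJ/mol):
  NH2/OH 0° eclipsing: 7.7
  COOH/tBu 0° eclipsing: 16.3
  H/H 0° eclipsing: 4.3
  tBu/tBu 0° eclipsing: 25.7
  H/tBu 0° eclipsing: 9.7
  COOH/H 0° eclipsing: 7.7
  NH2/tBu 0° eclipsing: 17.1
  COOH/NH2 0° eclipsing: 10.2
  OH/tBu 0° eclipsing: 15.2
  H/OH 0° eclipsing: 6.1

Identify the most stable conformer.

B

A (eclipsed): COOH–H eclipsed, OH–tBu eclipsed, tBu–NH2 eclipsed; 7.7 + 15.2 + 17.1 = 40.0 kJ/mol.
B (eclipsed): COOH–tBu eclipsed, OH–NH2 eclipsed, tBu–H eclipsed; 16.3 + 7.7 + 9.7 = 33.7 kJ/mol.
B has the lowest total (33.7 kJ/mol).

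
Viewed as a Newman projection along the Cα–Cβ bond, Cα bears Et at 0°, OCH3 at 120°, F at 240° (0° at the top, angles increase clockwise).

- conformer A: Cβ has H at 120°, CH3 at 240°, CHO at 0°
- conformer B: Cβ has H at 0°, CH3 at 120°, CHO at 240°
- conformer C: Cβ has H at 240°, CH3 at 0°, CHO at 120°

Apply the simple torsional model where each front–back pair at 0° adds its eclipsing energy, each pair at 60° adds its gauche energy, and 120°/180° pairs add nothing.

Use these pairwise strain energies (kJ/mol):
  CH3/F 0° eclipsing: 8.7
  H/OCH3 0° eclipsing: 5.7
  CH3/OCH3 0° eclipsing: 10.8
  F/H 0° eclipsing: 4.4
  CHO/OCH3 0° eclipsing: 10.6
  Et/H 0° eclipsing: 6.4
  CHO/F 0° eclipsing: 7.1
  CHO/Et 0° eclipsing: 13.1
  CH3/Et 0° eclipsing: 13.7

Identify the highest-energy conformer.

C

A (eclipsed): Et(0°)/CHO(0°) eclipsed 13.1; OCH3(120°)/H(120°) eclipsed 5.7; F(240°)/CH3(240°) eclipsed 8.7 → 27.5 kJ/mol.
B (eclipsed): Et(0°)/H(0°) eclipsed 6.4; OCH3(120°)/CH3(120°) eclipsed 10.8; F(240°)/CHO(240°) eclipsed 7.1 → 24.3 kJ/mol.
C (eclipsed): Et(0°)/CH3(0°) eclipsed 13.7; OCH3(120°)/CHO(120°) eclipsed 10.6; F(240°)/H(240°) eclipsed 4.4 → 28.7 kJ/mol.
C has the highest total (28.7 kJ/mol).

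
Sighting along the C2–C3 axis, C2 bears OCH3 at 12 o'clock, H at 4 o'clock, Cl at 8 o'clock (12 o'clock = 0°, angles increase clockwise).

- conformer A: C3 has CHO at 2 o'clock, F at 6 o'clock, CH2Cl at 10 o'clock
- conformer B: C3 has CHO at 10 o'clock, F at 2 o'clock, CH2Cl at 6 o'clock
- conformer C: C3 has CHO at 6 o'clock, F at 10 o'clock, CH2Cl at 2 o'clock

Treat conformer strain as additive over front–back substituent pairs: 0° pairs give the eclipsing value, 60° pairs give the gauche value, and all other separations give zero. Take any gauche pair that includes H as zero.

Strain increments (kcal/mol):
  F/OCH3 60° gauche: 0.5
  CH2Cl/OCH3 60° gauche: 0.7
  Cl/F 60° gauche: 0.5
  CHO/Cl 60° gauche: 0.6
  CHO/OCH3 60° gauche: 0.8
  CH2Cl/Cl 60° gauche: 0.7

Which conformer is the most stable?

A is staggered. OCH3 at 0° is gauche with CHO at 60° (0.8); OCH3 at 0° is gauche with CH2Cl at 300° (0.7); Cl at 240° is gauche with F at 180° (0.5); Cl at 240° is gauche with CH2Cl at 300° (0.7). Total 2.7 kcal/mol.
B is staggered. OCH3 at 0° is gauche with CHO at 300° (0.8); OCH3 at 0° is gauche with F at 60° (0.5); Cl at 240° is gauche with CHO at 300° (0.6); Cl at 240° is gauche with CH2Cl at 180° (0.7). Total 2.6 kcal/mol.
C is staggered. OCH3 at 0° is gauche with F at 300° (0.5); OCH3 at 0° is gauche with CH2Cl at 60° (0.7); Cl at 240° is gauche with CHO at 180° (0.6); Cl at 240° is gauche with F at 300° (0.5). Total 2.3 kcal/mol.
C has the lowest total (2.3 kcal/mol).

C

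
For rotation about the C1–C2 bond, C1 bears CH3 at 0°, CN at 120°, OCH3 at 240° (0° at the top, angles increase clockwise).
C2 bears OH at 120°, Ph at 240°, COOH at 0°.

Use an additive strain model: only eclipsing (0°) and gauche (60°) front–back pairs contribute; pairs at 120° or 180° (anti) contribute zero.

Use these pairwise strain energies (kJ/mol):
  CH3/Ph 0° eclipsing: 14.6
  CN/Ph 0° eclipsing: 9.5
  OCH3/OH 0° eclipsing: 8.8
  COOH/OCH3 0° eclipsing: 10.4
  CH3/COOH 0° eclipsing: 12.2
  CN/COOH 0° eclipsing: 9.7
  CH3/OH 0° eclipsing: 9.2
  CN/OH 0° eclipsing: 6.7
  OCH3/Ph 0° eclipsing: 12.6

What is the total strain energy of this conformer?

This conformer is eclipsed. CH3 at 0° is eclipsed with COOH at 0° (12.2); CN at 120° is eclipsed with OH at 120° (6.7); OCH3 at 240° is eclipsed with Ph at 240° (12.6). Total 31.5 kJ/mol.

31.5 kJ/mol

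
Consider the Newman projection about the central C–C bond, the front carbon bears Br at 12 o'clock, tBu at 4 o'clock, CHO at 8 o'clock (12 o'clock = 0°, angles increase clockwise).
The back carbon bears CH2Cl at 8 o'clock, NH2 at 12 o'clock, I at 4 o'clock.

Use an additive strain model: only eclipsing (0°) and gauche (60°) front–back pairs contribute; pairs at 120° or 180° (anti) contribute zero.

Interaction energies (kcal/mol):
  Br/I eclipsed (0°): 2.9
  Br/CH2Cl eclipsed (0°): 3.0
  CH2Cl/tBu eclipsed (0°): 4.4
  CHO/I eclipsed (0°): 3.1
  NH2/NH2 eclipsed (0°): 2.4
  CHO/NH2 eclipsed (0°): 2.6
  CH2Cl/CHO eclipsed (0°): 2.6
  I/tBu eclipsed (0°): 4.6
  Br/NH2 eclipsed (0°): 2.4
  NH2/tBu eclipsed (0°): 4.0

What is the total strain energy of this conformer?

This conformer is eclipsed. Br at 0° is eclipsed with NH2 at 0° (2.4); tBu at 120° is eclipsed with I at 120° (4.6); CHO at 240° is eclipsed with CH2Cl at 240° (2.6). Total 9.6 kcal/mol.

9.6 kcal/mol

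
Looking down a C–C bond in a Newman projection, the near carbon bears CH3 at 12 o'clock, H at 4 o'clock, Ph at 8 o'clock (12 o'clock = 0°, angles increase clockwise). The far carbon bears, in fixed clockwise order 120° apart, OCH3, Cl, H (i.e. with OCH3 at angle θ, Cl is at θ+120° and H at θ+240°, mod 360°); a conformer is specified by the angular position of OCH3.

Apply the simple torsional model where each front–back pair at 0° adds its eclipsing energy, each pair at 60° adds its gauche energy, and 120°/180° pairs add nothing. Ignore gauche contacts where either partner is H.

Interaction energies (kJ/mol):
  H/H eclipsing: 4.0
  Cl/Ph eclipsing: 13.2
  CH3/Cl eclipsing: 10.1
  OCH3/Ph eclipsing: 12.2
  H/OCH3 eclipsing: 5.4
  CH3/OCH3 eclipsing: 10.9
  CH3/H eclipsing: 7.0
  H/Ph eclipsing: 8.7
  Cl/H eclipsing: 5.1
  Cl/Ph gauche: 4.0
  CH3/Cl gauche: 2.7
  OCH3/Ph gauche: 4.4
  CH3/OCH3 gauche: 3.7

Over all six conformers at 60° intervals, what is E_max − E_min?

OCH3 at 0° (eclipsed): CH3(0°)/OCH3(0°) eclipsed 10.9; H(120°)/Cl(120°) eclipsed 5.1; Ph(240°)/H(240°) eclipsed 8.7 → 24.7 kJ/mol.
OCH3 at 60° (staggered): CH3(0°)/OCH3(60°) gauche 3.7; Ph(240°)/Cl(180°) gauche 4.0 → 7.7 kJ/mol.
OCH3 at 120° (eclipsed): CH3(0°)/H(0°) eclipsed 7.0; H(120°)/OCH3(120°) eclipsed 5.4; Ph(240°)/Cl(240°) eclipsed 13.2 → 25.6 kJ/mol.
OCH3 at 180° (staggered): CH3(0°)/Cl(300°) gauche 2.7; Ph(240°)/OCH3(180°) gauche 4.4; Ph(240°)/Cl(300°) gauche 4.0 → 11.1 kJ/mol.
OCH3 at 240° (eclipsed): CH3(0°)/Cl(0°) eclipsed 10.1; H(120°)/H(120°) eclipsed 4.0; Ph(240°)/OCH3(240°) eclipsed 12.2 → 26.3 kJ/mol.
OCH3 at 300° (staggered): CH3(0°)/OCH3(300°) gauche 3.7; CH3(0°)/Cl(60°) gauche 2.7; Ph(240°)/OCH3(300°) gauche 4.4 → 10.8 kJ/mol.
Max at 240° (26.3 kJ/mol), min at 60° (7.7 kJ/mol); barrier = 18.6 kJ/mol.

18.6 kJ/mol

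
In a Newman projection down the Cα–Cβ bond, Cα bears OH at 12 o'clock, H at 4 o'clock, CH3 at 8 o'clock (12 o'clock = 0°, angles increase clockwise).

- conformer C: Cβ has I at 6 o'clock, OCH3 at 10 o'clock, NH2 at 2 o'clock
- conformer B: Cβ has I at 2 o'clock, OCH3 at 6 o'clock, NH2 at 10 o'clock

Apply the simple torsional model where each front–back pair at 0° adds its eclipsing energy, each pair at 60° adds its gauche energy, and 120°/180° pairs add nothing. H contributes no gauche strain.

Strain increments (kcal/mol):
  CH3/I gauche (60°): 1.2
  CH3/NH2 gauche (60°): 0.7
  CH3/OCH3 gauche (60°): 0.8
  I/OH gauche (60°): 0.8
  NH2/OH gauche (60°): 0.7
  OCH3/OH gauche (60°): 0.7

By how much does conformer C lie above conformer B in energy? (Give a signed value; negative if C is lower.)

C (staggered): OH(0°)/OCH3(300°) gauche 0.7; OH(0°)/NH2(60°) gauche 0.7; CH3(240°)/I(180°) gauche 1.2; CH3(240°)/OCH3(300°) gauche 0.8 → 3.4 kcal/mol.
B (staggered): OH(0°)/I(60°) gauche 0.8; OH(0°)/NH2(300°) gauche 0.7; CH3(240°)/OCH3(180°) gauche 0.8; CH3(240°)/NH2(300°) gauche 0.7 → 3.0 kcal/mol.
E(C) − E(B) = 3.4 − 3.0 = +0.4 kcal/mol.

+0.4 kcal/mol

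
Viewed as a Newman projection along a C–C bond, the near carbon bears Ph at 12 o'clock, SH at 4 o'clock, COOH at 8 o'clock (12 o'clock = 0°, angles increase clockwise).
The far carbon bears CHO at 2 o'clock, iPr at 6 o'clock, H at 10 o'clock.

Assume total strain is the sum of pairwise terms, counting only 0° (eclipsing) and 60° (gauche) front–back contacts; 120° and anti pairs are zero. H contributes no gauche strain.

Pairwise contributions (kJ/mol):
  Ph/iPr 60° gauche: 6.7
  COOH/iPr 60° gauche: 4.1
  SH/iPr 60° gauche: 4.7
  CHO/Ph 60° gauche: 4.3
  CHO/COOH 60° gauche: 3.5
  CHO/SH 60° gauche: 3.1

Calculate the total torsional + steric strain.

16.2 kJ/mol

This conformer is staggered. Ph at 0° is gauche with CHO at 60° (4.3); SH at 120° is gauche with CHO at 60° (3.1); SH at 120° is gauche with iPr at 180° (4.7); COOH at 240° is gauche with iPr at 180° (4.1). Total 16.2 kJ/mol.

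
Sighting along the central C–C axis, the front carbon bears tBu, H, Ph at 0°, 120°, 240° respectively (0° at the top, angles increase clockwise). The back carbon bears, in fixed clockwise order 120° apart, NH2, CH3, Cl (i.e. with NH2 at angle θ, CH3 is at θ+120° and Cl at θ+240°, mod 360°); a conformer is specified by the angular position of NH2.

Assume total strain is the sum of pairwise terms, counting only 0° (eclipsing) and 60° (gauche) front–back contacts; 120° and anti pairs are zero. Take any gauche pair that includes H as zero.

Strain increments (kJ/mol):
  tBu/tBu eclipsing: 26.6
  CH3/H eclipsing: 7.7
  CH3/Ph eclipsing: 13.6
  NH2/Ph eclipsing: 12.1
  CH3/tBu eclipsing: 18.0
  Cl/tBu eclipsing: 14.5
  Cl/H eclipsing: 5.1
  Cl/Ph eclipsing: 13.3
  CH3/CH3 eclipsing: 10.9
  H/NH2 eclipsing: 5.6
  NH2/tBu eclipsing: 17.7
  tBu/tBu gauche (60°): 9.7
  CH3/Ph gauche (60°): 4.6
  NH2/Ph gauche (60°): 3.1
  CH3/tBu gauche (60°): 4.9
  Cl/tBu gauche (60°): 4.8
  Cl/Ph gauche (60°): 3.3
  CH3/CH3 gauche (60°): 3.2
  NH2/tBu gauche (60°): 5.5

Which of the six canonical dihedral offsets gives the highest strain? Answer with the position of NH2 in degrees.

NH2 at 0° (eclipsed): tBu–NH2 eclipsed, H–CH3 eclipsed, Ph–Cl eclipsed; 17.7 + 7.7 + 13.3 = 38.7 kJ/mol.
NH2 at 60° (staggered): tBu–NH2 gauche, tBu–Cl gauche, Ph–CH3 gauche, Ph–Cl gauche; 5.5 + 4.8 + 4.6 + 3.3 = 18.2 kJ/mol.
NH2 at 120° (eclipsed): tBu–Cl eclipsed, H–NH2 eclipsed, Ph–CH3 eclipsed; 14.5 + 5.6 + 13.6 = 33.7 kJ/mol.
NH2 at 180° (staggered): tBu–CH3 gauche, tBu–Cl gauche, Ph–NH2 gauche, Ph–CH3 gauche; 4.9 + 4.8 + 3.1 + 4.6 = 17.4 kJ/mol.
NH2 at 240° (eclipsed): tBu–CH3 eclipsed, H–Cl eclipsed, Ph–NH2 eclipsed; 18.0 + 5.1 + 12.1 = 35.2 kJ/mol.
NH2 at 300° (staggered): tBu–NH2 gauche, tBu–CH3 gauche, Ph–NH2 gauche, Ph–Cl gauche; 5.5 + 4.9 + 3.1 + 3.3 = 16.8 kJ/mol.
The maximum (38.7 kJ/mol) occurs with NH2 at 0°.

0°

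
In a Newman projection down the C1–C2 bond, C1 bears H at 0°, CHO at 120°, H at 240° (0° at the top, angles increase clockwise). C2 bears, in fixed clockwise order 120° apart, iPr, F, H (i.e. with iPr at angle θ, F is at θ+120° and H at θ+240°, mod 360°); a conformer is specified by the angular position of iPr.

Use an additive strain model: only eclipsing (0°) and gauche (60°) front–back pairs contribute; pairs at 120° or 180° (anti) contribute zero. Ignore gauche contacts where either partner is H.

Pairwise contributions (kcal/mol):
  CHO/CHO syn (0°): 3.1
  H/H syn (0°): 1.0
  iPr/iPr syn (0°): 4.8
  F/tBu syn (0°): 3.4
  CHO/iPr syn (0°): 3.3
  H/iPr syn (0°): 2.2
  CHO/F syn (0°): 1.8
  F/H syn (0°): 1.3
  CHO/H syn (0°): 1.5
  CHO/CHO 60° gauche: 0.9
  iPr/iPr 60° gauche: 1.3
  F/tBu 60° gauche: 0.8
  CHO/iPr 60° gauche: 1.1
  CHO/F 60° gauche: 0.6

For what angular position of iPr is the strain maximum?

120°

iPr at 0° (eclipsed): H–iPr eclipsed, CHO–F eclipsed, H–H eclipsed; 2.2 + 1.8 + 1.0 = 5.0 kcal/mol.
iPr at 60° (staggered): CHO–iPr gauche, CHO–F gauche; 1.1 + 0.6 = 1.7 kcal/mol.
iPr at 120° (eclipsed): H–H eclipsed, CHO–iPr eclipsed, H–F eclipsed; 1.0 + 3.3 + 1.3 = 5.6 kcal/mol.
iPr at 180° (staggered): CHO–iPr gauche; 1.1 = 1.1 kcal/mol.
iPr at 240° (eclipsed): H–F eclipsed, CHO–H eclipsed, H–iPr eclipsed; 1.3 + 1.5 + 2.2 = 5.0 kcal/mol.
iPr at 300° (staggered): CHO–F gauche; 0.6 = 0.6 kcal/mol.
The maximum (5.6 kcal/mol) occurs with iPr at 120°.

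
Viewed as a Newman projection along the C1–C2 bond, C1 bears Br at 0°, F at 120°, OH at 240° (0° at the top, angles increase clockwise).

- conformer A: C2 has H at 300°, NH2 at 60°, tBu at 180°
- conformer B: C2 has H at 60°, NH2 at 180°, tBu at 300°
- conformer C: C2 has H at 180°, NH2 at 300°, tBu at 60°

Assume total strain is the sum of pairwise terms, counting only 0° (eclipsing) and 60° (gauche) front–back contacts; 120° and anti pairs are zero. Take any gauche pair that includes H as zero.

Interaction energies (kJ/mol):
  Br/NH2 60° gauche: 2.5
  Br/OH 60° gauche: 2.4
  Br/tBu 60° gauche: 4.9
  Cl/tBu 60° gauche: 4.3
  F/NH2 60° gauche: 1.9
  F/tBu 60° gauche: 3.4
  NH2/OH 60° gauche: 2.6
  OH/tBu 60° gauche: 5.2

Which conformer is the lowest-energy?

A

A (staggered): Br(0°)/NH2(60°) gauche 2.5; F(120°)/NH2(60°) gauche 1.9; F(120°)/tBu(180°) gauche 3.4; OH(240°)/tBu(180°) gauche 5.2 → 13.0 kJ/mol.
B (staggered): Br(0°)/tBu(300°) gauche 4.9; F(120°)/NH2(180°) gauche 1.9; OH(240°)/NH2(180°) gauche 2.6; OH(240°)/tBu(300°) gauche 5.2 → 14.6 kJ/mol.
C (staggered): Br(0°)/NH2(300°) gauche 2.5; Br(0°)/tBu(60°) gauche 4.9; F(120°)/tBu(60°) gauche 3.4; OH(240°)/NH2(300°) gauche 2.6 → 13.4 kJ/mol.
A has the lowest total (13.0 kJ/mol).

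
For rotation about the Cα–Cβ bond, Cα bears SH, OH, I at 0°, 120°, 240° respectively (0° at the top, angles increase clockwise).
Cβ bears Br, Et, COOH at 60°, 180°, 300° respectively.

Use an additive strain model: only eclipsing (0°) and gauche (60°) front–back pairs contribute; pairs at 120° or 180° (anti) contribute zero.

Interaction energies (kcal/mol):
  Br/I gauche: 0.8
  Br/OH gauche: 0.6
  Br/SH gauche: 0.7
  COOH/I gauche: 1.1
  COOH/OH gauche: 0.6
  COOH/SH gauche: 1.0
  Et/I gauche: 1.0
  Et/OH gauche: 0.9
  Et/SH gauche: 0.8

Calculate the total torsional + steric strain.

This conformer is staggered. SH at 0° is gauche with Br at 60° (0.7); SH at 0° is gauche with COOH at 300° (1.0); OH at 120° is gauche with Br at 60° (0.6); OH at 120° is gauche with Et at 180° (0.9); I at 240° is gauche with Et at 180° (1.0); I at 240° is gauche with COOH at 300° (1.1). Total 5.3 kcal/mol.

5.3 kcal/mol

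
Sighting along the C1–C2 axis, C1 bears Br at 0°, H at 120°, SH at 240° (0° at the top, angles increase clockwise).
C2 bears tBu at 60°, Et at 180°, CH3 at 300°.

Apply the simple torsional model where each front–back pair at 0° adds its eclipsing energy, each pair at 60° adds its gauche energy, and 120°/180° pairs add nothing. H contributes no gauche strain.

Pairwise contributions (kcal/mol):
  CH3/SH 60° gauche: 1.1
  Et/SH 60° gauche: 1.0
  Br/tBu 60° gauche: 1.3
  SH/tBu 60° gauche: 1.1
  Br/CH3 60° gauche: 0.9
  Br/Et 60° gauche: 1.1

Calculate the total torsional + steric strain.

This conformer (staggered): Br–tBu gauche, Br–CH3 gauche, SH–Et gauche, SH–CH3 gauche; 1.3 + 0.9 + 1.0 + 1.1 = 4.3 kcal/mol.

4.3 kcal/mol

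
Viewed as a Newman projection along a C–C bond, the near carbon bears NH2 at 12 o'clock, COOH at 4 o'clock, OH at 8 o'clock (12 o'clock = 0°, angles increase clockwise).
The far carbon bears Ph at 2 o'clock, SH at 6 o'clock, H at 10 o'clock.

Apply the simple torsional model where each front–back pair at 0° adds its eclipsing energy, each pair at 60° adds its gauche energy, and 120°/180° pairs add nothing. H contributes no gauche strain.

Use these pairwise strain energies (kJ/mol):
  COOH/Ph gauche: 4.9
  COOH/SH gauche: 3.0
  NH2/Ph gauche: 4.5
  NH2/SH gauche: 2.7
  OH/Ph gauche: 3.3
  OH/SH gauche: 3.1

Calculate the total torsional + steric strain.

15.5 kJ/mol

This conformer (staggered): NH2(0°)/Ph(60°) gauche 4.5; COOH(120°)/Ph(60°) gauche 4.9; COOH(120°)/SH(180°) gauche 3.0; OH(240°)/SH(180°) gauche 3.1 → 15.5 kJ/mol.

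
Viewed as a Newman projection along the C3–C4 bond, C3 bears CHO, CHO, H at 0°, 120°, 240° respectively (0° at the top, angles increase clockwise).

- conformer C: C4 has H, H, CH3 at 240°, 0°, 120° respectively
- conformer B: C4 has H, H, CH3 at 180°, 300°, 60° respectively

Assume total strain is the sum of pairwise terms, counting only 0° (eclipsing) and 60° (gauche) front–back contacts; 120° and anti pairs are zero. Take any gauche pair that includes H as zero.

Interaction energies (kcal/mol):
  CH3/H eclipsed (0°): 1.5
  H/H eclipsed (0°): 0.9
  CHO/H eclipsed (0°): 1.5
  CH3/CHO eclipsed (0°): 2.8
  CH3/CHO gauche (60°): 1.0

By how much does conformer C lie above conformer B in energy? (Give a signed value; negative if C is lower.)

+3.2 kcal/mol

C (eclipsed): CHO(0°)/H(0°) eclipsed 1.5; CHO(120°)/CH3(120°) eclipsed 2.8; H(240°)/H(240°) eclipsed 0.9 → 5.2 kcal/mol.
B (staggered): CHO(0°)/CH3(60°) gauche 1.0; CHO(120°)/CH3(60°) gauche 1.0 → 2.0 kcal/mol.
E(C) − E(B) = 5.2 − 2.0 = +3.2 kcal/mol.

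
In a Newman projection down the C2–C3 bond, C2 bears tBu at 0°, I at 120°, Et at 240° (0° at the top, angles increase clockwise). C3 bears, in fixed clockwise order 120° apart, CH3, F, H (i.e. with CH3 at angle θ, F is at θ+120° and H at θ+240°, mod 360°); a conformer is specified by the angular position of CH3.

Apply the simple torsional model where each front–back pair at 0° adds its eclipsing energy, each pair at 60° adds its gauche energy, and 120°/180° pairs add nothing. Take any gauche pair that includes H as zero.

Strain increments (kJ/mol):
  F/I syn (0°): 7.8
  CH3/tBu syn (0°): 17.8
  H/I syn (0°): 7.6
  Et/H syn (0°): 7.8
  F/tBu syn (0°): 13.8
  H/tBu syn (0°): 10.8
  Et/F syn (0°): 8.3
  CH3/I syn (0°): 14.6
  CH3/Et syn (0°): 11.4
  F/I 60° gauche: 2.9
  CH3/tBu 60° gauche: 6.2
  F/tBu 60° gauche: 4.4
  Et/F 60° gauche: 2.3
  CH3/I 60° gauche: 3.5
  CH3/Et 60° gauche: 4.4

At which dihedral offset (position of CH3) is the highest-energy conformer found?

CH3 at 0° (eclipsed): tBu(0°)/CH3(0°) eclipsed 17.8; I(120°)/F(120°) eclipsed 7.8; Et(240°)/H(240°) eclipsed 7.8 → 33.4 kJ/mol.
CH3 at 60° (staggered): tBu(0°)/CH3(60°) gauche 6.2; I(120°)/CH3(60°) gauche 3.5; I(120°)/F(180°) gauche 2.9; Et(240°)/F(180°) gauche 2.3 → 14.9 kJ/mol.
CH3 at 120° (eclipsed): tBu(0°)/H(0°) eclipsed 10.8; I(120°)/CH3(120°) eclipsed 14.6; Et(240°)/F(240°) eclipsed 8.3 → 33.7 kJ/mol.
CH3 at 180° (staggered): tBu(0°)/F(300°) gauche 4.4; I(120°)/CH3(180°) gauche 3.5; Et(240°)/CH3(180°) gauche 4.4; Et(240°)/F(300°) gauche 2.3 → 14.6 kJ/mol.
CH3 at 240° (eclipsed): tBu(0°)/F(0°) eclipsed 13.8; I(120°)/H(120°) eclipsed 7.6; Et(240°)/CH3(240°) eclipsed 11.4 → 32.8 kJ/mol.
CH3 at 300° (staggered): tBu(0°)/CH3(300°) gauche 6.2; tBu(0°)/F(60°) gauche 4.4; I(120°)/F(60°) gauche 2.9; Et(240°)/CH3(300°) gauche 4.4 → 17.9 kJ/mol.
The maximum (33.7 kJ/mol) occurs with CH3 at 120°.

120°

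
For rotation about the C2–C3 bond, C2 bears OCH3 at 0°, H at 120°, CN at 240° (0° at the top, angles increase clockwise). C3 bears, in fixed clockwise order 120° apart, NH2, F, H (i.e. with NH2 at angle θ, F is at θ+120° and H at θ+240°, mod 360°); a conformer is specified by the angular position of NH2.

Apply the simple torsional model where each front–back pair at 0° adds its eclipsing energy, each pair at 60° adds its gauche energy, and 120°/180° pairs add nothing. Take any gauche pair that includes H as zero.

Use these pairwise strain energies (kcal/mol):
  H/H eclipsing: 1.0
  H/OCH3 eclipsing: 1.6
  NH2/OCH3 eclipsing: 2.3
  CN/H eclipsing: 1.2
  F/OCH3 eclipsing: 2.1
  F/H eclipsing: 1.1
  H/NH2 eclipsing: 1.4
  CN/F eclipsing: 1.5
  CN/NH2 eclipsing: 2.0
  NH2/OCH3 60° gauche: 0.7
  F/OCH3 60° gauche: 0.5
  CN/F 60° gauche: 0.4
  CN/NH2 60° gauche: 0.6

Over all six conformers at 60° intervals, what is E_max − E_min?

NH2 at 0° (eclipsed): OCH3(0°)/NH2(0°) eclipsed 2.3; H(120°)/F(120°) eclipsed 1.1; CN(240°)/H(240°) eclipsed 1.2 → 4.6 kcal/mol.
NH2 at 60° (staggered): OCH3(0°)/NH2(60°) gauche 0.7; CN(240°)/F(180°) gauche 0.4 → 1.1 kcal/mol.
NH2 at 120° (eclipsed): OCH3(0°)/H(0°) eclipsed 1.6; H(120°)/NH2(120°) eclipsed 1.4; CN(240°)/F(240°) eclipsed 1.5 → 4.5 kcal/mol.
NH2 at 180° (staggered): OCH3(0°)/F(300°) gauche 0.5; CN(240°)/NH2(180°) gauche 0.6; CN(240°)/F(300°) gauche 0.4 → 1.5 kcal/mol.
NH2 at 240° (eclipsed): OCH3(0°)/F(0°) eclipsed 2.1; H(120°)/H(120°) eclipsed 1.0; CN(240°)/NH2(240°) eclipsed 2.0 → 5.1 kcal/mol.
NH2 at 300° (staggered): OCH3(0°)/NH2(300°) gauche 0.7; OCH3(0°)/F(60°) gauche 0.5; CN(240°)/NH2(300°) gauche 0.6 → 1.8 kcal/mol.
Max at 240° (5.1 kcal/mol), min at 60° (1.1 kcal/mol); barrier = 4.0 kcal/mol.

4.0 kcal/mol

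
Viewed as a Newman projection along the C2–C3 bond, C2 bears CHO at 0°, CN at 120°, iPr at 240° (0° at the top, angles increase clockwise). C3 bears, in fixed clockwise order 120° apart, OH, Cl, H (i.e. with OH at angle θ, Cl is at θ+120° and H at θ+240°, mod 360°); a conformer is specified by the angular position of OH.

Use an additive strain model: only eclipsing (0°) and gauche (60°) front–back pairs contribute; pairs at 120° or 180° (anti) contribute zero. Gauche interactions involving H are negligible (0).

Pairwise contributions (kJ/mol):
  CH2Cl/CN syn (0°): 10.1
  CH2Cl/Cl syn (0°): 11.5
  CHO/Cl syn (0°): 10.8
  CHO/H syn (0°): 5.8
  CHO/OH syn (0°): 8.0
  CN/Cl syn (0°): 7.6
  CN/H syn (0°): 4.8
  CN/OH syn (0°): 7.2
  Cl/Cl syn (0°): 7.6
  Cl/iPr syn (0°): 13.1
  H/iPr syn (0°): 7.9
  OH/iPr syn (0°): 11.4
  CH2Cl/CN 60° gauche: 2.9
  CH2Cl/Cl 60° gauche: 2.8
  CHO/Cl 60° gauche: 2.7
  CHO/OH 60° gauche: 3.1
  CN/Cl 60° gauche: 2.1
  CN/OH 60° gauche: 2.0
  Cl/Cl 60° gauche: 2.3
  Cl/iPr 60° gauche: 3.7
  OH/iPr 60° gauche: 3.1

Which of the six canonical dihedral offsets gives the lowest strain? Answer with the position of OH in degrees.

60°

OH at 0° is eclipsed. CHO at 0° is eclipsed with OH at 0° (8.0); CN at 120° is eclipsed with Cl at 120° (7.6); iPr at 240° is eclipsed with H at 240° (7.9). Total 23.5 kJ/mol.
OH at 60° is staggered. CHO at 0° is gauche with OH at 60° (3.1); CN at 120° is gauche with OH at 60° (2.0); CN at 120° is gauche with Cl at 180° (2.1); iPr at 240° is gauche with Cl at 180° (3.7). Total 10.9 kJ/mol.
OH at 120° is eclipsed. CHO at 0° is eclipsed with H at 0° (5.8); CN at 120° is eclipsed with OH at 120° (7.2); iPr at 240° is eclipsed with Cl at 240° (13.1). Total 26.1 kJ/mol.
OH at 180° is staggered. CHO at 0° is gauche with Cl at 300° (2.7); CN at 120° is gauche with OH at 180° (2.0); iPr at 240° is gauche with OH at 180° (3.1); iPr at 240° is gauche with Cl at 300° (3.7). Total 11.5 kJ/mol.
OH at 240° is eclipsed. CHO at 0° is eclipsed with Cl at 0° (10.8); CN at 120° is eclipsed with H at 120° (4.8); iPr at 240° is eclipsed with OH at 240° (11.4). Total 27.0 kJ/mol.
OH at 300° is staggered. CHO at 0° is gauche with OH at 300° (3.1); CHO at 0° is gauche with Cl at 60° (2.7); CN at 120° is gauche with Cl at 60° (2.1); iPr at 240° is gauche with OH at 300° (3.1). Total 11.0 kJ/mol.
The minimum (10.9 kJ/mol) occurs with OH at 60°.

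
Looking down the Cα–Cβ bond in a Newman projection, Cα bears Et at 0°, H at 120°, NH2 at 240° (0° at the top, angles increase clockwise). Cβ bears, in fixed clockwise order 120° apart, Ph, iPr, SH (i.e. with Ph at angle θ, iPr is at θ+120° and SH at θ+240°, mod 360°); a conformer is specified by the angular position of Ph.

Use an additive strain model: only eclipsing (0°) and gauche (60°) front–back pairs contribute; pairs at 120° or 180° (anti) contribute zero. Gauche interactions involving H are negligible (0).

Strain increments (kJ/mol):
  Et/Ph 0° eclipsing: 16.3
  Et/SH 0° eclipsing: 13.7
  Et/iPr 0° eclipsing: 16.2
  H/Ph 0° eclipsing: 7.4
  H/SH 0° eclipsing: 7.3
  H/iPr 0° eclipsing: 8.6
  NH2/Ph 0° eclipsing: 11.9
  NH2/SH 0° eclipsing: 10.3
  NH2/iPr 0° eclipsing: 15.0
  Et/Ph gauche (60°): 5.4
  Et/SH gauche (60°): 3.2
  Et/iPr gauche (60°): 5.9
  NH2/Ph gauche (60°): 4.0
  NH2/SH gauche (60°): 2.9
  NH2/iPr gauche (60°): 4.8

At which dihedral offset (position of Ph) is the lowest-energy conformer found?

60°

Ph at 0° (eclipsed): Et–Ph eclipsed, H–iPr eclipsed, NH2–SH eclipsed; 16.3 + 8.6 + 10.3 = 35.2 kJ/mol.
Ph at 60° (staggered): Et–Ph gauche, Et–SH gauche, NH2–iPr gauche, NH2–SH gauche; 5.4 + 3.2 + 4.8 + 2.9 = 16.3 kJ/mol.
Ph at 120° (eclipsed): Et–SH eclipsed, H–Ph eclipsed, NH2–iPr eclipsed; 13.7 + 7.4 + 15.0 = 36.1 kJ/mol.
Ph at 180° (staggered): Et–iPr gauche, Et–SH gauche, NH2–Ph gauche, NH2–iPr gauche; 5.9 + 3.2 + 4.0 + 4.8 = 17.9 kJ/mol.
Ph at 240° (eclipsed): Et–iPr eclipsed, H–SH eclipsed, NH2–Ph eclipsed; 16.2 + 7.3 + 11.9 = 35.4 kJ/mol.
Ph at 300° (staggered): Et–Ph gauche, Et–iPr gauche, NH2–Ph gauche, NH2–SH gauche; 5.4 + 5.9 + 4.0 + 2.9 = 18.2 kJ/mol.
The minimum (16.3 kJ/mol) occurs with Ph at 60°.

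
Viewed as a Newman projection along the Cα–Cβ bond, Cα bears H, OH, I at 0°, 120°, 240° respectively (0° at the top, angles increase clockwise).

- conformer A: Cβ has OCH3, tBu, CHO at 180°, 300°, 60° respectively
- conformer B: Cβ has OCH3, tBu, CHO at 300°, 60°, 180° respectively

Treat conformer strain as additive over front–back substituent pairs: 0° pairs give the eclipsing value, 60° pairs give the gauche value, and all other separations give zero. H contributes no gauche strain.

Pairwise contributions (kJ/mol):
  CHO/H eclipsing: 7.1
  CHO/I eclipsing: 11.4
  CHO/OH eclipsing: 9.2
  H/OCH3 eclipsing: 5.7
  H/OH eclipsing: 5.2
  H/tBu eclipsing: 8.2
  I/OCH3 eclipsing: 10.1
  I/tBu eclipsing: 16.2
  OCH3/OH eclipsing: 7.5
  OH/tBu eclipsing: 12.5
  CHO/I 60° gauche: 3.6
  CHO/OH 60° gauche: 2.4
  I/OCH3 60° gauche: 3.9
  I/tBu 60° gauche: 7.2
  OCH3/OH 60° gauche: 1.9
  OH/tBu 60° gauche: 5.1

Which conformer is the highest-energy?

A

A (staggered): OH–OCH3 gauche, OH–CHO gauche, I–OCH3 gauche, I–tBu gauche; 1.9 + 2.4 + 3.9 + 7.2 = 15.4 kJ/mol.
B (staggered): OH–tBu gauche, OH–CHO gauche, I–OCH3 gauche, I–CHO gauche; 5.1 + 2.4 + 3.9 + 3.6 = 15.0 kJ/mol.
A has the highest total (15.4 kJ/mol).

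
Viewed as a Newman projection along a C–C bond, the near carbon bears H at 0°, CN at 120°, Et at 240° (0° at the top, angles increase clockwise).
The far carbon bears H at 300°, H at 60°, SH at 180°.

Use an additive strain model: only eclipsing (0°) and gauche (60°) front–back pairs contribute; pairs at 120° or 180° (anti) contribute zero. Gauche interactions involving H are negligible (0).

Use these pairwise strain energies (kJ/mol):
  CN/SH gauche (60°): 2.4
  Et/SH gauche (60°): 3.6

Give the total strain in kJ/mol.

This conformer (staggered): CN–SH gauche, Et–SH gauche; 2.4 + 3.6 = 6.0 kJ/mol.

6.0 kJ/mol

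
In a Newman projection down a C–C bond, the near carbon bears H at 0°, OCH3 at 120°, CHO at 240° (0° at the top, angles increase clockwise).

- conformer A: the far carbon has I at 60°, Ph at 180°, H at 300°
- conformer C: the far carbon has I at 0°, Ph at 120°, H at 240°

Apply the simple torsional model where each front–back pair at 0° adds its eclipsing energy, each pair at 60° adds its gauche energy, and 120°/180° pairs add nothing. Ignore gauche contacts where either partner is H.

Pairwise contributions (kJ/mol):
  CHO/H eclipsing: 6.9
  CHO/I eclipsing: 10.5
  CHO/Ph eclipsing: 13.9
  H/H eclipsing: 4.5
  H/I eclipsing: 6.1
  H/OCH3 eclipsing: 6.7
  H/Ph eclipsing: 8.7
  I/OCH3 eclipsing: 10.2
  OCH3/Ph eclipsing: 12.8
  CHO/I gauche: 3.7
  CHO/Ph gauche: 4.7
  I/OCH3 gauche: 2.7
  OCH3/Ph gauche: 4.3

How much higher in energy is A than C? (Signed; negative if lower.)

-14.1 kJ/mol

A (staggered): OCH3(120°)/I(60°) gauche 2.7; OCH3(120°)/Ph(180°) gauche 4.3; CHO(240°)/Ph(180°) gauche 4.7 → 11.7 kJ/mol.
C (eclipsed): H(0°)/I(0°) eclipsed 6.1; OCH3(120°)/Ph(120°) eclipsed 12.8; CHO(240°)/H(240°) eclipsed 6.9 → 25.8 kJ/mol.
E(A) − E(C) = 11.7 − 25.8 = -14.1 kJ/mol.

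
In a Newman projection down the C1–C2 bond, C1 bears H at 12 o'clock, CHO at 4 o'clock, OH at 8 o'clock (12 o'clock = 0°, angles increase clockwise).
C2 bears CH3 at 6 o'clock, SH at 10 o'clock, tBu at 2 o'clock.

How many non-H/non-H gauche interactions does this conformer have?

Non-H gauche pairs: CHO(120°)/CH3(180°); CHO(120°)/tBu(60°); OH(240°)/CH3(180°); OH(240°)/SH(300°) — 4 interactions.

4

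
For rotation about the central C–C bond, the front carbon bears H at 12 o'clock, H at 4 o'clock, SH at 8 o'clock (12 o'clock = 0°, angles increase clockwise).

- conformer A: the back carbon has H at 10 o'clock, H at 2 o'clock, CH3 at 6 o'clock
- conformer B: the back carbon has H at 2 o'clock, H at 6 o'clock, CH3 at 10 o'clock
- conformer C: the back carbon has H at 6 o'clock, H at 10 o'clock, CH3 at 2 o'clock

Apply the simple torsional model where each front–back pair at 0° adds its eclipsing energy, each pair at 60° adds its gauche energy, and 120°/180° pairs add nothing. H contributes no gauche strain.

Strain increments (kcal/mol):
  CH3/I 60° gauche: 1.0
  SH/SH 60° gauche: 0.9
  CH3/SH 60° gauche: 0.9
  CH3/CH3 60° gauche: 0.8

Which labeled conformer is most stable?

A (staggered): SH–CH3 gauche; 0.9 = 0.9 kcal/mol.
B (staggered): SH–CH3 gauche; 0.9 = 0.9 kcal/mol.
C (staggered): no non-H gauche contacts → 0.0 kcal/mol.
C has the lowest total (0.0 kcal/mol).

C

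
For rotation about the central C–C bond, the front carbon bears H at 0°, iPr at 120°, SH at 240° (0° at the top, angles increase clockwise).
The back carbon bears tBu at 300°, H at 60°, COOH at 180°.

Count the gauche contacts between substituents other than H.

3

Non-H gauche pairs: iPr(120°)/COOH(180°); SH(240°)/tBu(300°); SH(240°)/COOH(180°) — 3 interactions.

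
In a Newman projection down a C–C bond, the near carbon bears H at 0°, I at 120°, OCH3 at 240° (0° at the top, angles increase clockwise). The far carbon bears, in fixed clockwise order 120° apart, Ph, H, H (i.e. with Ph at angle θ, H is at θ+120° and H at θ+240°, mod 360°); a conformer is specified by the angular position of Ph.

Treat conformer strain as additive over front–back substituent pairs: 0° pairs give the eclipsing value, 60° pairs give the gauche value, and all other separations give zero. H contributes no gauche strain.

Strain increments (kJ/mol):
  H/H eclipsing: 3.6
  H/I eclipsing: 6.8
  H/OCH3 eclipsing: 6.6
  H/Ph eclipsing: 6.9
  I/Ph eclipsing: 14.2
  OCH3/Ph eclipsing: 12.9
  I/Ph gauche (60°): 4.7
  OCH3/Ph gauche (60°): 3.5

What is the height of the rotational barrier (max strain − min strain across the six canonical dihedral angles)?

Ph at 0° (eclipsed): H–Ph eclipsed, I–H eclipsed, OCH3–H eclipsed; 6.9 + 6.8 + 6.6 = 20.3 kJ/mol.
Ph at 60° (staggered): I–Ph gauche; 4.7 = 4.7 kJ/mol.
Ph at 120° (eclipsed): H–H eclipsed, I–Ph eclipsed, OCH3–H eclipsed; 3.6 + 14.2 + 6.6 = 24.4 kJ/mol.
Ph at 180° (staggered): I–Ph gauche, OCH3–Ph gauche; 4.7 + 3.5 = 8.2 kJ/mol.
Ph at 240° (eclipsed): H–H eclipsed, I–H eclipsed, OCH3–Ph eclipsed; 3.6 + 6.8 + 12.9 = 23.3 kJ/mol.
Ph at 300° (staggered): OCH3–Ph gauche; 3.5 = 3.5 kJ/mol.
Max at 120° (24.4 kJ/mol), min at 300° (3.5 kJ/mol); barrier = 20.9 kJ/mol.

20.9 kJ/mol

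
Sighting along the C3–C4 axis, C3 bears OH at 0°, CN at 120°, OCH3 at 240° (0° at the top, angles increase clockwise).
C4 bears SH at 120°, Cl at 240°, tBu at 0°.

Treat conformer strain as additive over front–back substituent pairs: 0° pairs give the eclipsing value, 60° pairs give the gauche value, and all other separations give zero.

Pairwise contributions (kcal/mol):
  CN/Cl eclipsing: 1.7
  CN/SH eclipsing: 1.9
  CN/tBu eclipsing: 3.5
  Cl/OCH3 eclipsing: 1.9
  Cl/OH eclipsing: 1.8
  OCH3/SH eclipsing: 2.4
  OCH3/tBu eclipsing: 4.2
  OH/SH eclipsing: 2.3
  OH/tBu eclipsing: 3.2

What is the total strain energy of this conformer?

This conformer (eclipsed): OH(0°)/tBu(0°) eclipsed 3.2; CN(120°)/SH(120°) eclipsed 1.9; OCH3(240°)/Cl(240°) eclipsed 1.9 → 7.0 kcal/mol.

7.0 kcal/mol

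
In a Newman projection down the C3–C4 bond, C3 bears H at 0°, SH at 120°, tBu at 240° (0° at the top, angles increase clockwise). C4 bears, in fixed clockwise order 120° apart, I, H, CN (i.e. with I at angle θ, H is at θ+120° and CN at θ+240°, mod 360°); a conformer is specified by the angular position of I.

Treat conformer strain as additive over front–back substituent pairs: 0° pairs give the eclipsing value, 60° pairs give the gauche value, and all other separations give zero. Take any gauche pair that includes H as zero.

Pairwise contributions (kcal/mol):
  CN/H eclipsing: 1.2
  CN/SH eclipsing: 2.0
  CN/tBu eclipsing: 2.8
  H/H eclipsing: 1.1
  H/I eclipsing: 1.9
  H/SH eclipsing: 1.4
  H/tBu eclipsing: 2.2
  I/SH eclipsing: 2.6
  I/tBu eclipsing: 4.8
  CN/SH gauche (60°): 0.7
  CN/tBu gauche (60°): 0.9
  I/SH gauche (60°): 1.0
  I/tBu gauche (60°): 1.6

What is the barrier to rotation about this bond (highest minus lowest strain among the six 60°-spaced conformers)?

I at 0° (eclipsed): H(0°)/I(0°) eclipsed 1.9; SH(120°)/H(120°) eclipsed 1.4; tBu(240°)/CN(240°) eclipsed 2.8 → 6.1 kcal/mol.
I at 60° (staggered): SH(120°)/I(60°) gauche 1.0; tBu(240°)/CN(300°) gauche 0.9 → 1.9 kcal/mol.
I at 120° (eclipsed): H(0°)/CN(0°) eclipsed 1.2; SH(120°)/I(120°) eclipsed 2.6; tBu(240°)/H(240°) eclipsed 2.2 → 6.0 kcal/mol.
I at 180° (staggered): SH(120°)/I(180°) gauche 1.0; SH(120°)/CN(60°) gauche 0.7; tBu(240°)/I(180°) gauche 1.6 → 3.3 kcal/mol.
I at 240° (eclipsed): H(0°)/H(0°) eclipsed 1.1; SH(120°)/CN(120°) eclipsed 2.0; tBu(240°)/I(240°) eclipsed 4.8 → 7.9 kcal/mol.
I at 300° (staggered): SH(120°)/CN(180°) gauche 0.7; tBu(240°)/I(300°) gauche 1.6; tBu(240°)/CN(180°) gauche 0.9 → 3.2 kcal/mol.
Max at 240° (7.9 kcal/mol), min at 60° (1.9 kcal/mol); barrier = 6.0 kcal/mol.

6.0 kcal/mol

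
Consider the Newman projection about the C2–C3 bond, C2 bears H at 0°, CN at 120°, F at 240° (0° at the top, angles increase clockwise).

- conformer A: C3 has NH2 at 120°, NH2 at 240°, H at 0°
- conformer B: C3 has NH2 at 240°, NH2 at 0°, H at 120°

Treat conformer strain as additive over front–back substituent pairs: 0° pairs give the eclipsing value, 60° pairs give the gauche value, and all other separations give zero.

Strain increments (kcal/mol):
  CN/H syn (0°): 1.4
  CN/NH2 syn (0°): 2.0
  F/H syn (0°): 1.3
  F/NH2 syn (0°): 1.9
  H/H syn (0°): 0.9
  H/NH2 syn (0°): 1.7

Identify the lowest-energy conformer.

A (eclipsed): H(0°)/H(0°) eclipsed 0.9; CN(120°)/NH2(120°) eclipsed 2.0; F(240°)/NH2(240°) eclipsed 1.9 → 4.8 kcal/mol.
B (eclipsed): H(0°)/NH2(0°) eclipsed 1.7; CN(120°)/H(120°) eclipsed 1.4; F(240°)/NH2(240°) eclipsed 1.9 → 5.0 kcal/mol.
A has the lowest total (4.8 kcal/mol).

A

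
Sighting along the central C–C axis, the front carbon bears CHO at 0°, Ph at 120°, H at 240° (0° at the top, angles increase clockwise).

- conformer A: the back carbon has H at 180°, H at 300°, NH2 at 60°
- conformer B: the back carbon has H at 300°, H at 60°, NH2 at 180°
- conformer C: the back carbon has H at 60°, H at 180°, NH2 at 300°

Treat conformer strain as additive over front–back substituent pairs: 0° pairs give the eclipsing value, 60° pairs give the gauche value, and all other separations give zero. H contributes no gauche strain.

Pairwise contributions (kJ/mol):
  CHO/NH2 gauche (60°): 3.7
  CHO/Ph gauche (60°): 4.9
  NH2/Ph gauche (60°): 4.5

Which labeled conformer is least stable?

A

A (staggered): CHO–NH2 gauche, Ph–NH2 gauche; 3.7 + 4.5 = 8.2 kJ/mol.
B (staggered): Ph–NH2 gauche; 4.5 = 4.5 kJ/mol.
C (staggered): CHO–NH2 gauche; 3.7 = 3.7 kJ/mol.
A has the highest total (8.2 kJ/mol).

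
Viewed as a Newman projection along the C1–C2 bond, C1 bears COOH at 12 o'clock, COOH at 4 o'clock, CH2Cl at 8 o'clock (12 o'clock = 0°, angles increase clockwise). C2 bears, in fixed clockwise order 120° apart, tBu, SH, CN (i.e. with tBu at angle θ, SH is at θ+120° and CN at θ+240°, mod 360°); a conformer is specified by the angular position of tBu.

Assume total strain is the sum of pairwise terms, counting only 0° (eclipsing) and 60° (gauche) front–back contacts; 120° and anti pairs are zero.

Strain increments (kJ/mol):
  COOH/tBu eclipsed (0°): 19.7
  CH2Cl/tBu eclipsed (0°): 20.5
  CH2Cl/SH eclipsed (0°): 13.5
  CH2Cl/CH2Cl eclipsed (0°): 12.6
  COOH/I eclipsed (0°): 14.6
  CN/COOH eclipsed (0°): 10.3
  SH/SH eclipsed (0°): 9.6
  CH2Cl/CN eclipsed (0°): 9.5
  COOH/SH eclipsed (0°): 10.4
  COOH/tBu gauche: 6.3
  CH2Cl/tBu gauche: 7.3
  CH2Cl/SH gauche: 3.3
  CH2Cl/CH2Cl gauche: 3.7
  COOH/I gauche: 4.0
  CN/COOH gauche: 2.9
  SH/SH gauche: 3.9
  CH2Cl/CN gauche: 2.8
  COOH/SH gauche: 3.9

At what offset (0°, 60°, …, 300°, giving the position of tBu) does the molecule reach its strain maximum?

tBu at 0° is eclipsed. COOH at 0° is eclipsed with tBu at 0° (19.7); COOH at 120° is eclipsed with SH at 120° (10.4); CH2Cl at 240° is eclipsed with CN at 240° (9.5). Total 39.6 kJ/mol.
tBu at 60° is staggered. COOH at 0° is gauche with tBu at 60° (6.3); COOH at 0° is gauche with CN at 300° (2.9); COOH at 120° is gauche with tBu at 60° (6.3); COOH at 120° is gauche with SH at 180° (3.9); CH2Cl at 240° is gauche with SH at 180° (3.3); CH2Cl at 240° is gauche with CN at 300° (2.8). Total 25.5 kJ/mol.
tBu at 120° is eclipsed. COOH at 0° is eclipsed with CN at 0° (10.3); COOH at 120° is eclipsed with tBu at 120° (19.7); CH2Cl at 240° is eclipsed with SH at 240° (13.5). Total 43.5 kJ/mol.
tBu at 180° is staggered. COOH at 0° is gauche with SH at 300° (3.9); COOH at 0° is gauche with CN at 60° (2.9); COOH at 120° is gauche with tBu at 180° (6.3); COOH at 120° is gauche with CN at 60° (2.9); CH2Cl at 240° is gauche with tBu at 180° (7.3); CH2Cl at 240° is gauche with SH at 300° (3.3). Total 26.6 kJ/mol.
tBu at 240° is eclipsed. COOH at 0° is eclipsed with SH at 0° (10.4); COOH at 120° is eclipsed with CN at 120° (10.3); CH2Cl at 240° is eclipsed with tBu at 240° (20.5). Total 41.2 kJ/mol.
tBu at 300° is staggered. COOH at 0° is gauche with tBu at 300° (6.3); COOH at 0° is gauche with SH at 60° (3.9); COOH at 120° is gauche with SH at 60° (3.9); COOH at 120° is gauche with CN at 180° (2.9); CH2Cl at 240° is gauche with tBu at 300° (7.3); CH2Cl at 240° is gauche with CN at 180° (2.8). Total 27.1 kJ/mol.
The maximum (43.5 kJ/mol) occurs with tBu at 120°.

120°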